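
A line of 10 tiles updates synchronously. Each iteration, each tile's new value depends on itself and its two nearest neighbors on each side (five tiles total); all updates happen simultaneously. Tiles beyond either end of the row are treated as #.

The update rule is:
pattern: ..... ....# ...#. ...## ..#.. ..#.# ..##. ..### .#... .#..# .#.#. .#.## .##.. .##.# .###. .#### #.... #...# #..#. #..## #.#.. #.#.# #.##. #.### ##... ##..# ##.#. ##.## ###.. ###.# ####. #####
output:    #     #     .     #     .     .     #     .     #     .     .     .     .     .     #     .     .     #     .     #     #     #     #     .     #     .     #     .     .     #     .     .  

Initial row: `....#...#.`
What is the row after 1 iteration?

#.#..##...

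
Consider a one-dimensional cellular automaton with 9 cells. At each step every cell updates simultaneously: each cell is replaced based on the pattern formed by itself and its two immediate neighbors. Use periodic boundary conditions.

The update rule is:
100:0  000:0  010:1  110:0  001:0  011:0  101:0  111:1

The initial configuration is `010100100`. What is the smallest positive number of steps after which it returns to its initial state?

010100100

1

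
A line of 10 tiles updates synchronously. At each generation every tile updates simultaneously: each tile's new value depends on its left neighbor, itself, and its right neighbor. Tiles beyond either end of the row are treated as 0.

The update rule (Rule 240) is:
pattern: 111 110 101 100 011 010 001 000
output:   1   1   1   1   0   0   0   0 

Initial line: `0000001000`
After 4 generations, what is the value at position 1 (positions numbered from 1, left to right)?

0000000100
0000000010
0000000001
0000000000
position 1 holds 0

0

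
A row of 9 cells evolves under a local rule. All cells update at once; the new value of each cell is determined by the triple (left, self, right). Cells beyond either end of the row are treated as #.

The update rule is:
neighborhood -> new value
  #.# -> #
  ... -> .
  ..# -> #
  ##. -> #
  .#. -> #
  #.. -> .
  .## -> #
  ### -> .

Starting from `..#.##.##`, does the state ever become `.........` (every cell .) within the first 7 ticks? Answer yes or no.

no

.#######.
##.....##
.#....##.
##...####
.#..##...
##.###..#
.###.#.##
tick 7 is .###.#.##, still not uniform .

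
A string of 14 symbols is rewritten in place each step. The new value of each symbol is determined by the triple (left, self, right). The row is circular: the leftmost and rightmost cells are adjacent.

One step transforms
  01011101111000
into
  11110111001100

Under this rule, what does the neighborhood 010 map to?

At position 1 the neighborhood is 010; the next row has 1 there.

1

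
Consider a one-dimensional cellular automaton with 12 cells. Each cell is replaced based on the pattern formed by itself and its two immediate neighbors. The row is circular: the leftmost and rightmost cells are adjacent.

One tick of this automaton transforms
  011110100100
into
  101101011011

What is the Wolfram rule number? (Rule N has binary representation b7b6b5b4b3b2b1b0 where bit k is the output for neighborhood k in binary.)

179

position 2: 111 → 1  (bit 7 = 1)
position 4: 110 → 0  (bit 6 = 0)
position 5: 101 → 1  (bit 5 = 1)
position 7: 100 → 1  (bit 4 = 1)
position 1: 011 → 0  (bit 3 = 0)
position 6: 010 → 0  (bit 2 = 0)
position 0: 001 → 1  (bit 1 = 1)
position 11: 000 → 1  (bit 0 = 1)
bits b7..b0 = 10110011 = 179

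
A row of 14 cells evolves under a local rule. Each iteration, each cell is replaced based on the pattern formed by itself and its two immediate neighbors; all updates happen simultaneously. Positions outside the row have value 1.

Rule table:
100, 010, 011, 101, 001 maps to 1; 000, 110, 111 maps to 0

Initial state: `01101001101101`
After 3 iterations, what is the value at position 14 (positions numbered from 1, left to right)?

iteration 1: 11011111011011
iteration 2: 00110000110110
iteration 3: 11101001101101
position 14 holds 1

1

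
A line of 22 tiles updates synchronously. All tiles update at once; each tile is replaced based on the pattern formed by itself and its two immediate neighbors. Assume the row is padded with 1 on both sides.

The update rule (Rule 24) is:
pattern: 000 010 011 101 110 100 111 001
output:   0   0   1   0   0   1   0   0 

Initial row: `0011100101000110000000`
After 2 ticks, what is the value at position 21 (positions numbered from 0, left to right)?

1010010000100101000000
0001001000010000100000
position 21 holds 0

0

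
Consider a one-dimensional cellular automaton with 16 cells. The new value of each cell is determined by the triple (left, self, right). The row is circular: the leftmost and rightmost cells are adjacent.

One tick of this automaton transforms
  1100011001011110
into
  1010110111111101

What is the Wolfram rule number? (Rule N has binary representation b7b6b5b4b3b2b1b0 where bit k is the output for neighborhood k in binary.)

position 12: 111 → 1  (bit 7 = 1)
position 1: 110 → 0  (bit 6 = 0)
position 10: 101 → 1  (bit 5 = 1)
position 2: 100 → 1  (bit 4 = 1)
position 0: 011 → 1  (bit 3 = 1)
position 9: 010 → 1  (bit 2 = 1)
position 4: 001 → 1  (bit 1 = 1)
position 3: 000 → 0  (bit 0 = 0)
bits b7..b0 = 10111110 = 190

190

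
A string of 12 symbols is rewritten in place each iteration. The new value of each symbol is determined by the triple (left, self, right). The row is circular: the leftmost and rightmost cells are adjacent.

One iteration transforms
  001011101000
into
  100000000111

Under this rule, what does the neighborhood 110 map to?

0

At position 6 the neighborhood is 110; the next row has 0 there.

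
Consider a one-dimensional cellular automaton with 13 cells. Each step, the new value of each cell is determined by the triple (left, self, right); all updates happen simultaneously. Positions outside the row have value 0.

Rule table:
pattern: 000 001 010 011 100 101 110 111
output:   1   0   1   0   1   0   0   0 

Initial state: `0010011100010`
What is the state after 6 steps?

0011100000000

step 1: 1011000011011
step 2: 1000111000000
step 3: 1110000111111
step 4: 0001110000000
step 5: 1100001111111
step 6: 0011100000000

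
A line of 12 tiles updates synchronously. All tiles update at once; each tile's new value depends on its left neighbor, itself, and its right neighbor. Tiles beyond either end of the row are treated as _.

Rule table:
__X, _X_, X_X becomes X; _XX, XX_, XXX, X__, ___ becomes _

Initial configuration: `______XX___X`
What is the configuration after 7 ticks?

____XX______

_____X____XX
____XX___X__
___X____XX__
__XX___X____
_X____XX____
XX___X______
____XX______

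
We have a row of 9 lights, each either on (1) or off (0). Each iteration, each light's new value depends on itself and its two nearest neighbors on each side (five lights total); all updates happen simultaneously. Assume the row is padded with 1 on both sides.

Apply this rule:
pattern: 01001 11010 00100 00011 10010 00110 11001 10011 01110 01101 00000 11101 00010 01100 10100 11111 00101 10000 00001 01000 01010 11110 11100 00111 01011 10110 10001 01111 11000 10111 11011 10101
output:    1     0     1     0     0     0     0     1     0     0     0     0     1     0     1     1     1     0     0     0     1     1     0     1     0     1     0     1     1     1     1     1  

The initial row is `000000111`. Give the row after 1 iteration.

100000111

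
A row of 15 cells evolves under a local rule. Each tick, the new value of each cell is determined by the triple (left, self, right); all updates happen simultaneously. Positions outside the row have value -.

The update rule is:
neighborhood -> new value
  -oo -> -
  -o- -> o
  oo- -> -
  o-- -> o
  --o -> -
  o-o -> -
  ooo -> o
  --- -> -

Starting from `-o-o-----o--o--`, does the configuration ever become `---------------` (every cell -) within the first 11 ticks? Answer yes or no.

tick 1: -o-oo----oo-oo-
tick 2: -o---o--------o
tick 3: -oo--oo-------o
tick 4: ---o---o------o
tick 5: ---oo--oo-----o
tick 6: -----o---o----o
tick 7: -----oo--oo---o
tick 8: -------o---o--o
tick 9: -------oo--oo-o
tick 10: ---------o----o
tick 11: ---------oo---o
tick 11 is ---------oo---o, still not uniform -

no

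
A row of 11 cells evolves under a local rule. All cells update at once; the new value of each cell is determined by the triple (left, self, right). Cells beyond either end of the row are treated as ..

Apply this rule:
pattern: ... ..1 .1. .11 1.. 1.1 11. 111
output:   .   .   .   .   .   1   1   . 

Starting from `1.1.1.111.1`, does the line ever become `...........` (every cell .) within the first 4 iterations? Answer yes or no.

yes

.1.1.1..11.
..1.1....1.
...1.......
...........
all cells are . at iteration 4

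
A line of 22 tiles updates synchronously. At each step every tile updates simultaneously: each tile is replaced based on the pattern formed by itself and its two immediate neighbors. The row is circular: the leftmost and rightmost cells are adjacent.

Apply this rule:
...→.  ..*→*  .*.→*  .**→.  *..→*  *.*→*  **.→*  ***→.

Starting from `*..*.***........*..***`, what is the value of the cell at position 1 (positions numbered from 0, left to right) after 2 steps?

.

step 1: *****..**......****...
step 2: ....***.**....*...**.*
position 1 holds .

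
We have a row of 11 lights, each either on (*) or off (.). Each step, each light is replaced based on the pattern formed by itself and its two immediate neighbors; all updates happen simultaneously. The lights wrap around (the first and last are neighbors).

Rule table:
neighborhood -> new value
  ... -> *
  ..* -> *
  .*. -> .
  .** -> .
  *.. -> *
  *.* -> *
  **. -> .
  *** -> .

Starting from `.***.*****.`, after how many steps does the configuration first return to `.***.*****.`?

2

step 1: *...*.....*
step 2: .***.*****.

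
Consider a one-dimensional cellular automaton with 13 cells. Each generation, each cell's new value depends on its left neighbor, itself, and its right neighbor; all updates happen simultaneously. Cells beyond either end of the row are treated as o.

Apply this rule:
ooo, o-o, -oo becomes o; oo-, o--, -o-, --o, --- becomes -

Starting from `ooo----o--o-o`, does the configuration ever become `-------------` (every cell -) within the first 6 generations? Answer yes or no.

oo---------oo
o----------oo
-----------oo
-----------oo  (fixed point — unchanged through generation 6)
generation 6 is -----------oo, still not uniform -

no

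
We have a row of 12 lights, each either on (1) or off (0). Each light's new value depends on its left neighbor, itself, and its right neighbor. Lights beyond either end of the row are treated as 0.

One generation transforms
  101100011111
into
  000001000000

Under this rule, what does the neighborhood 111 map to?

At position 8 the neighborhood is 111; the next row has 0 there.

0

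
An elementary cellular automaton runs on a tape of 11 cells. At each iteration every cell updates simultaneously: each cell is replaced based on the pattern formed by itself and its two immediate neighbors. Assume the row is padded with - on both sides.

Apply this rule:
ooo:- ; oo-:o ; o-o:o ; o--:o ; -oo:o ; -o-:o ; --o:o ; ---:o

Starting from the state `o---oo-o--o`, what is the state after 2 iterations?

ooooooooooo
o---------o

o---------o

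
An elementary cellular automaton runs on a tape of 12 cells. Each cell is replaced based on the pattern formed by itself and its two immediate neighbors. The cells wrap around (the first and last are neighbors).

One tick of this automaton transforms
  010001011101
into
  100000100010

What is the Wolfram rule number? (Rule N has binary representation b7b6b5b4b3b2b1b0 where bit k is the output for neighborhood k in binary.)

32

position 8: 111 → 0  (bit 7 = 0)
position 9: 110 → 0  (bit 6 = 0)
position 0: 101 → 1  (bit 5 = 1)
position 2: 100 → 0  (bit 4 = 0)
position 7: 011 → 0  (bit 3 = 0)
position 1: 010 → 0  (bit 2 = 0)
position 4: 001 → 0  (bit 1 = 0)
position 3: 000 → 0  (bit 0 = 0)
bits b7..b0 = 00100000 = 32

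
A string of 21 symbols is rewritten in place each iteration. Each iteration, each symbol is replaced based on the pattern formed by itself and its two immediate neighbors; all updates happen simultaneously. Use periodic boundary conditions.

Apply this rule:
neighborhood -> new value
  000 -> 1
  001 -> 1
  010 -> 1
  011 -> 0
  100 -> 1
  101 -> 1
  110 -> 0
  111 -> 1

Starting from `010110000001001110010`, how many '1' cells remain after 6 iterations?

111001111111110101111
110110111111101110111
101001011111010101011
011111101110111111101
101111010101011111011
010110111111101110101
count of 1: 15

15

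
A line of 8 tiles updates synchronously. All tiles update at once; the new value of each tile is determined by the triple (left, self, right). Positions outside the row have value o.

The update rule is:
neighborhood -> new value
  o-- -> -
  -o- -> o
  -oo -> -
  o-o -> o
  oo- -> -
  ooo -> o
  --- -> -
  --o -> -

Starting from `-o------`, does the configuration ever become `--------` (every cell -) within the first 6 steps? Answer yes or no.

yes

oo------
o-------
--------
all cells are - at step 3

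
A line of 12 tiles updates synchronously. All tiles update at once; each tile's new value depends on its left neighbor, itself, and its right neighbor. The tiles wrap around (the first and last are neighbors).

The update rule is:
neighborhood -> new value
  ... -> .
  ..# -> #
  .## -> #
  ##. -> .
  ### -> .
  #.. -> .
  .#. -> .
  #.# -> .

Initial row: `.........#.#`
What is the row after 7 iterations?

..#.........

........#...
.......#....
......#.....
.....#......
....#.......
...#........
..#.........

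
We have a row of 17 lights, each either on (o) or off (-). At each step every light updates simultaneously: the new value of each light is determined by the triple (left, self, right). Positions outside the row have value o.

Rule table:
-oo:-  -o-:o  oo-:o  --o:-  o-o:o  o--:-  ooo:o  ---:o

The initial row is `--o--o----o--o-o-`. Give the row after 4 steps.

step 1: --o--o-oo-o--oooo
step 2: --o--oo-ooo---ooo
step 3: --o---oo-oo-o--oo
step 4: --o-o--oo-ooo---o

--o-o--oo-ooo---o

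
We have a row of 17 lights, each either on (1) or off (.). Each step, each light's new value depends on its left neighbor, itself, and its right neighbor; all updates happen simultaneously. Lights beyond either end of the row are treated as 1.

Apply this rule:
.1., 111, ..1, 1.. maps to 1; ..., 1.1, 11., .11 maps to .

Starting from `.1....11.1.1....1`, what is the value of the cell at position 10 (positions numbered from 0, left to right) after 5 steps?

.11..1...1.11..1.
...1111.11...111.
1.1.11....1.1.1..
..1...1..11.1.111
1111.1111...1..11
position 10 holds .

.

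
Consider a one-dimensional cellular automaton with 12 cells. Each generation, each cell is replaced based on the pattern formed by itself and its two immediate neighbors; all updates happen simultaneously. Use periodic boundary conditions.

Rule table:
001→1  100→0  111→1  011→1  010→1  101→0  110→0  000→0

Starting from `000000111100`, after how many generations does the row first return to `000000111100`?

generation 1: 000001111000
generation 2: 000011110000
generation 3: 000111100000
generation 4: 001111000000
generation 5: 011110000000
generation 6: 111100000000
generation 7: 111000000001
generation 8: 110000000011
generation 9: 100000000111
generation 10: 000000001111
generation 11: 000000011110
generation 12: 000000111100

12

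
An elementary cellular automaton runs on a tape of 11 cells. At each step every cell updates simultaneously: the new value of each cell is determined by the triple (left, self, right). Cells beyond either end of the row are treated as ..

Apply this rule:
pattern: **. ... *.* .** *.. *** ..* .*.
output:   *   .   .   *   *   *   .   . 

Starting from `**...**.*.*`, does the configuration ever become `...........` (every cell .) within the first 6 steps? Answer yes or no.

***..**....
****.***...
****.****..
****.*****.
****.******
****.******
step 6 is ****.******, still not uniform .

no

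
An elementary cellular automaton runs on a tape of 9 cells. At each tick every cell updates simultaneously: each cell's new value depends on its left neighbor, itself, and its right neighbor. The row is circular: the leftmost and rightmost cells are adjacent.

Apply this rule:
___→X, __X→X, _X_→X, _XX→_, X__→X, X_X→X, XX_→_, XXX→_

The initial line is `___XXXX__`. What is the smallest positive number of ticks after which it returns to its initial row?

2

XXX____XX
___XXXX__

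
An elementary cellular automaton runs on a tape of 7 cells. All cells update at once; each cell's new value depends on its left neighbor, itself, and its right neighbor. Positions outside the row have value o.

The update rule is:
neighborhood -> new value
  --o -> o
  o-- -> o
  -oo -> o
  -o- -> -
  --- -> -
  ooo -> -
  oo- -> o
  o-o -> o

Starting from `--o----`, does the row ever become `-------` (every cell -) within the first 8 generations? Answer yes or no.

oo-o--o
-oo-ooo
ooooo--
----ooo
o--oo--
ooooooo
-------
all cells are - at generation 7

yes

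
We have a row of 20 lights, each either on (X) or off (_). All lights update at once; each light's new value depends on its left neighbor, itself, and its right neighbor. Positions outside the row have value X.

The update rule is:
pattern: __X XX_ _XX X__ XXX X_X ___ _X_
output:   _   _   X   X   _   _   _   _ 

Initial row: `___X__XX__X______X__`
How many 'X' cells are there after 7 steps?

5

X___X_X_X__X______X_
_X_______X__X_______
__X_______X__X______
X__X_______X__X_____
_X__X_______X__X____
__X__X_______X__X___
X__X__X_______X__X__
count of X: 5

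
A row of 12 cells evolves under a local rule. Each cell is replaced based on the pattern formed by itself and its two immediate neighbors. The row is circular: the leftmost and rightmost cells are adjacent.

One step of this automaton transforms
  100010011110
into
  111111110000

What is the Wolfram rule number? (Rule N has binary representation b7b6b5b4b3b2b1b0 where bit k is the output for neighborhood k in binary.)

31

position 8: 111 → 0  (bit 7 = 0)
position 10: 110 → 0  (bit 6 = 0)
position 11: 101 → 0  (bit 5 = 0)
position 1: 100 → 1  (bit 4 = 1)
position 7: 011 → 1  (bit 3 = 1)
position 0: 010 → 1  (bit 2 = 1)
position 3: 001 → 1  (bit 1 = 1)
position 2: 000 → 1  (bit 0 = 1)
bits b7..b0 = 00011111 = 31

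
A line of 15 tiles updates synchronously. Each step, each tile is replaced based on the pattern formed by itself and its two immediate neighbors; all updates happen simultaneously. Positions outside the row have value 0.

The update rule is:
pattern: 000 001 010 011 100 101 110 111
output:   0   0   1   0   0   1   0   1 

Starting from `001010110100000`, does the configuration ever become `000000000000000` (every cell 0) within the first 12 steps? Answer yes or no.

001111001100000
000110000000000
000000000000000
all cells are 0 at step 3

yes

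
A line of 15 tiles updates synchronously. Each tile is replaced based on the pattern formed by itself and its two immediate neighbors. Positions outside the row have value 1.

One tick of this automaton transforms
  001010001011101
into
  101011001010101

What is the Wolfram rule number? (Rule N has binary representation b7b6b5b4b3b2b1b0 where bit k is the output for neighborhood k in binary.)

92

position 11: 111 → 0  (bit 7 = 0)
position 12: 110 → 1  (bit 6 = 1)
position 3: 101 → 0  (bit 5 = 0)
position 0: 100 → 1  (bit 4 = 1)
position 10: 011 → 1  (bit 3 = 1)
position 2: 010 → 1  (bit 2 = 1)
position 1: 001 → 0  (bit 1 = 0)
position 6: 000 → 0  (bit 0 = 0)
bits b7..b0 = 01011100 = 92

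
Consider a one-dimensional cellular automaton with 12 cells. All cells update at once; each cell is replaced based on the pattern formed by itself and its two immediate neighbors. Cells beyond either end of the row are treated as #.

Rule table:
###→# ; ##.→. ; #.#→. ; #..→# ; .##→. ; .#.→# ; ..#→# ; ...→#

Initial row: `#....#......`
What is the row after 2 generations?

..##########

.###########
..##########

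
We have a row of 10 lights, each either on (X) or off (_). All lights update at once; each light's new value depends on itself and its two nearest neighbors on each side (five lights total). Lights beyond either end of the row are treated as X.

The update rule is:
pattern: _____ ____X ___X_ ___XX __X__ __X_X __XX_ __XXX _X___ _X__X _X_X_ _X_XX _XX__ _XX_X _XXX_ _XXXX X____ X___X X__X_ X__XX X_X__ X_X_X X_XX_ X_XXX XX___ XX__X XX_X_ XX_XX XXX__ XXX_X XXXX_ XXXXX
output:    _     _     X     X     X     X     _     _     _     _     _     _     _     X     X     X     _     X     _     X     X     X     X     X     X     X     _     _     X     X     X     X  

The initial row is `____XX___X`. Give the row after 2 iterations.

XX_X_X_XX_

iteration 1: X__X__XXX_
iteration 2: XX_X_X_XX_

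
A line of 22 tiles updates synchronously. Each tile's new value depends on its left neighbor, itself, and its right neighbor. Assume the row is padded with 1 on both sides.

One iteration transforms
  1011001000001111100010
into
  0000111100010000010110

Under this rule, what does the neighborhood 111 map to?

0

At position 13 the neighborhood is 111; the next row has 0 there.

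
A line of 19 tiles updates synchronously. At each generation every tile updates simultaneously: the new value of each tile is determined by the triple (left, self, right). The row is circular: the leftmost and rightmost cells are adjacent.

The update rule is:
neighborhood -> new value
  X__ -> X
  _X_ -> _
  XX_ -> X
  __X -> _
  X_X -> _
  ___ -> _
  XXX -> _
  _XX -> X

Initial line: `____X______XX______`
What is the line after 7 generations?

_____X_____XXX_____
______X____X_XX____
_______X_____XXX___
________X____X_XX__
_________X_____XXX_
__________X____X_XX
X__________X_____XX

X__________X_____XX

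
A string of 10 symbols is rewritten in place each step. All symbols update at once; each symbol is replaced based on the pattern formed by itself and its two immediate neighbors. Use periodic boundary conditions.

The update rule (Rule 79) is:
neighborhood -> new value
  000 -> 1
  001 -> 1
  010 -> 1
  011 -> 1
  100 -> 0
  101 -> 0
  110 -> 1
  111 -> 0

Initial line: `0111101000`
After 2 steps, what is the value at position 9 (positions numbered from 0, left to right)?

0

step 1: 1100101011
step 2: 0101101010
position 9 holds 0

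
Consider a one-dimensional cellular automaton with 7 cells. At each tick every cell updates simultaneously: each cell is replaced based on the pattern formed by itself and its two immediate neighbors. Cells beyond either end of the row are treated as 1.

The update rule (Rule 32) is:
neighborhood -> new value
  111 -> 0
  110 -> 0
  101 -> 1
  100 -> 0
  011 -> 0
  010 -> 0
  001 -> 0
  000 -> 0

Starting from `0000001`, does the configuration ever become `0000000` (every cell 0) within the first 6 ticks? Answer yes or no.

0000000
all cells are 0 at tick 1

yes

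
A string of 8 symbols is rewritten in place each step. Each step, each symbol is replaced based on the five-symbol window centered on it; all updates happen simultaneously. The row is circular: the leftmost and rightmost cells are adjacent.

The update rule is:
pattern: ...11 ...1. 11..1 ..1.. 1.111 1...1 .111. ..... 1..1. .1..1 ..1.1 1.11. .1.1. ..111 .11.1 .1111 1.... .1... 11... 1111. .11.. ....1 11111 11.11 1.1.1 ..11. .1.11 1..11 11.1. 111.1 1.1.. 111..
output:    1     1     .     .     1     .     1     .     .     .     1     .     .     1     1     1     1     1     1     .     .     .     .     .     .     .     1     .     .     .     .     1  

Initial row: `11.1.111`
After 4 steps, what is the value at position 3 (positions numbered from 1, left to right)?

.

step 1: ....111.
step 2: 1..11111
step 3: 1..11...
step 4: .....1.1
position 3 holds .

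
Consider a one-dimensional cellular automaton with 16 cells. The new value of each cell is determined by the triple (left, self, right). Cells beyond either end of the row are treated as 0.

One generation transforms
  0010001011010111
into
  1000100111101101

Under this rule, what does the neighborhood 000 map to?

1

At position 0 the neighborhood is 000; the next row has 1 there.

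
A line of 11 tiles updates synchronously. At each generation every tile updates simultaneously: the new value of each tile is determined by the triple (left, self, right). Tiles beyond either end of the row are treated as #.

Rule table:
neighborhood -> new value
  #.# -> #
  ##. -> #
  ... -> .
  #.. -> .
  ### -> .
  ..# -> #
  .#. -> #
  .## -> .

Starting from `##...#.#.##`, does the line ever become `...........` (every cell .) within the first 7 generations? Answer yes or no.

no

generation 1: .#..#####..
generation 2: ##.#....#.#
generation 3: .###...###.
generation 4: #..#..#..##
generation 5: #.##.##.#..
generation 6: ##.##.###.#
generation 7: .##.##..##.
generation 7 is .##.##..##., still not uniform .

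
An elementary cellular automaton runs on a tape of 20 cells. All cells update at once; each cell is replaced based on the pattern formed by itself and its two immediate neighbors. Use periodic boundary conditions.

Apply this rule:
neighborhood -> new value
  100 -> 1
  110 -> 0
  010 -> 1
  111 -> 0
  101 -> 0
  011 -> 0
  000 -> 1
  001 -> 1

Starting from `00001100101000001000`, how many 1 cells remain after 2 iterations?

11110011101111111111
00001100000000000000
count of 1: 2

2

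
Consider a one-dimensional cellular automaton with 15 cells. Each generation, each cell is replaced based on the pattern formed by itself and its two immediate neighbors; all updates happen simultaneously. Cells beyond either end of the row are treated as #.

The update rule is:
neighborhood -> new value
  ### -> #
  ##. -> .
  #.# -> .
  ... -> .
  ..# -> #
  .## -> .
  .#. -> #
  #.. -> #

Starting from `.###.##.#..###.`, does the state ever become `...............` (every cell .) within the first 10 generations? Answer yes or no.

no

generation 1: ..#.....###.#..
generation 2: ####...#.#..###
generation 3: ###.#.##.###.##
generation 4: ##..#.....#...#
generation 5: #.####...###.#.
generation 6: ...##.#.#.#..#.
generation 7: #.#...#.#.####.
generation 8: ..##.##.#..##..
generation 9: ##......###..##
generation 10: #.#....#.#.##.#
generation 10 is #.#....#.#.##.#, still not uniform .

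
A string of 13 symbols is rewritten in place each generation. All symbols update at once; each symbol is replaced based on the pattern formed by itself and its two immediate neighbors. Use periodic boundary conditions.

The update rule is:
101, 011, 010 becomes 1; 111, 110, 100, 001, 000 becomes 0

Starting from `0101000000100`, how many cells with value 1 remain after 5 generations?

2

0111000000100
0100000000100
0100000000100  (fixed point — unchanged through generation 5)
count of 1: 2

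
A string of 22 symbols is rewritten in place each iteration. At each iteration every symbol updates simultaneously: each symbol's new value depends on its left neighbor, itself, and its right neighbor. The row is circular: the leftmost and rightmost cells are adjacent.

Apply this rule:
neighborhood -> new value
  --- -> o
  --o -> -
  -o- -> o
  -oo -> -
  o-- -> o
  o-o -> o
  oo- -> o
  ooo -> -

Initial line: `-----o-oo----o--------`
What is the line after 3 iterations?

iteration 1: oooo-oo-oooo-ooooooooo
iteration 2: ---oo-oo---oo---------
iteration 3: oo--oo-ooo--oooooooooo

oo--oo-ooo--oooooooooo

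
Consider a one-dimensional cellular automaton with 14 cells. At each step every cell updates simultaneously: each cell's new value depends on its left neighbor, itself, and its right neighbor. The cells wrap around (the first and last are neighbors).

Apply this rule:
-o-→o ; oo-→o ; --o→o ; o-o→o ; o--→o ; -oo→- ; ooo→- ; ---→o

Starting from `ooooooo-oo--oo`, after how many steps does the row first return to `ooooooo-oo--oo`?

28

step 1: ------oo-ooo--
step 2: oooooo-oo--ooo
step 3: -----oo-ooo---
step 4: ooooo-oo--oooo
step 5: ----oo-ooo----
step 6: oooo-oo--ooooo
step 7: ---oo-ooo-----
step 8: ooo-oo--oooooo
step 9: --oo-ooo------
step 10: oo-oo--ooooooo
step 11: -oo-ooo-------
step 12: o-oo--oooooooo
step 13: oo-ooo--------
step 14: -oo--ooooooooo
step 15: o-ooo--------o
step 16: oo--ooooooooo-
step 17: -ooo--------oo
step 18: o--ooooooooo-o
step 19: ooo--------oo-
step 20: --ooooooooo-oo
step 21: oo--------oo-o
step 22: -ooooooooo-oo-
step 23: o--------oo-oo
step 24: ooooooooo-oo--
step 25: --------oo-ooo
step 26: oooooooo-oo--o
step 27: -------oo-ooo-
step 28: ooooooo-oo--oo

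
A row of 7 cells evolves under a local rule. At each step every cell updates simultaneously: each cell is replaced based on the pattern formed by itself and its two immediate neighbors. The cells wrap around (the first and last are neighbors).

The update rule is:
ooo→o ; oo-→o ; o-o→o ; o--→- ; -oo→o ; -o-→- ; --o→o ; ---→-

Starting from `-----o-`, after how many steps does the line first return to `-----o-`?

----o--
---o---
--o----
-o-----
o------
------o
-----o-

7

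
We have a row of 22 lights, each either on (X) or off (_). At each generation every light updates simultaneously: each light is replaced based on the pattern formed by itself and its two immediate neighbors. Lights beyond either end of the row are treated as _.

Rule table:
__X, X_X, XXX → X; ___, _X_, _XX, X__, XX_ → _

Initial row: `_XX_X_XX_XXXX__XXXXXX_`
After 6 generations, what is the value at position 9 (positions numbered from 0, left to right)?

X__X_X__X_XX__X_XXXX__
__X_X__X_X___X_X_XX___
_X_X__X_X___X_X_X_____
X_X__X_X___X_X_X______
_X__X_X___X_X_X_______
X__X_X___X_X_X________
position 9 holds X

X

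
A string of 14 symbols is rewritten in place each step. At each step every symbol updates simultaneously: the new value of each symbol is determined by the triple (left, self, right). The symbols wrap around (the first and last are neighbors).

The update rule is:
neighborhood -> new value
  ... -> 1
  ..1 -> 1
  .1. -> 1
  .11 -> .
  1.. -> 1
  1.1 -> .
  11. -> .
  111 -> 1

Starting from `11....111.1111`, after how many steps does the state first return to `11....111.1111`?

12

1.1111.1...111
...11..1111.11
111..11.11....
.1.11.....1111
.1...11111.11.
11111.111....1
1111...1.1111.
.11.1111..11..
1....11.11..11
.1111.....11.1
..11.11111...1
11....111.1111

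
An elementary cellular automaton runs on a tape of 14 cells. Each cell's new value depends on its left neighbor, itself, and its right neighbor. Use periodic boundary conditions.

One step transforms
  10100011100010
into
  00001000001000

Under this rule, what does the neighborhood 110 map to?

0

At position 8 the neighborhood is 110; the next row has 0 there.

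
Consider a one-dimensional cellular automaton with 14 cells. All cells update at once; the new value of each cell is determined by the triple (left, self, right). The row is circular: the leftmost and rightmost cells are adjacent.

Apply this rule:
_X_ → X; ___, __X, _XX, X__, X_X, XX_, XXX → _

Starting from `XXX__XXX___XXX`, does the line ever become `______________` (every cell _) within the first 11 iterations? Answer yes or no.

______________
all cells are _ at iteration 1

yes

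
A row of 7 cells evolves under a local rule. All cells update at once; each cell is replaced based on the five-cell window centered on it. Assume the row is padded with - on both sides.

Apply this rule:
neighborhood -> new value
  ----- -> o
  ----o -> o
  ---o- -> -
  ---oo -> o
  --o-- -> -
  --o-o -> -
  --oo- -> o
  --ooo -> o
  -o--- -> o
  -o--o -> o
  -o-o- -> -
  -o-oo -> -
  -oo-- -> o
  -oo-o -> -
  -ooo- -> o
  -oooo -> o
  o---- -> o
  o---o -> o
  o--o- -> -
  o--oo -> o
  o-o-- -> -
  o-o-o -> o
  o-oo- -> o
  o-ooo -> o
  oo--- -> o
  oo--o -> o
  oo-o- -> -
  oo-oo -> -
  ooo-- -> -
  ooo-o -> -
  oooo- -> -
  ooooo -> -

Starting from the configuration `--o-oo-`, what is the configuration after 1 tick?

o---ooo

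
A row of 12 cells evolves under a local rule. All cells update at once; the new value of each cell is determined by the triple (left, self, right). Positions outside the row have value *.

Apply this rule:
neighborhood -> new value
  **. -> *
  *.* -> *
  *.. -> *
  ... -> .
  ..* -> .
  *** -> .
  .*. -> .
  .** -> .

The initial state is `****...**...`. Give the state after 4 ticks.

...**...**..
*...**...**.
**...**...**
.**...**....

.**...**....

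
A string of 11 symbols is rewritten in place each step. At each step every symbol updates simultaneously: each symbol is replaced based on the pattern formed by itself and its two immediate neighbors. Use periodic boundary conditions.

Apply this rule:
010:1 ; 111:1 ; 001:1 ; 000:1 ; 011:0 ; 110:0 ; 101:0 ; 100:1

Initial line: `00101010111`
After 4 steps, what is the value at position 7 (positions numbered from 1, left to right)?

11101010010
01001011110
11111001101
11110110000
position 7 holds 1

1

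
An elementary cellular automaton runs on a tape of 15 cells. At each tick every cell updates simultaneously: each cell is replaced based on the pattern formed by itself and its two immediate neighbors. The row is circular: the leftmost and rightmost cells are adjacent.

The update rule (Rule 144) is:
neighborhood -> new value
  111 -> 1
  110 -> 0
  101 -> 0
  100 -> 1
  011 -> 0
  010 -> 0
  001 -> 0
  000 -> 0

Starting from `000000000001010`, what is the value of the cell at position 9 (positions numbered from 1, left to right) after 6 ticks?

0

000000000000001
100000000000000
010000000000000
001000000000000
000100000000000
000010000000000
position 9 holds 0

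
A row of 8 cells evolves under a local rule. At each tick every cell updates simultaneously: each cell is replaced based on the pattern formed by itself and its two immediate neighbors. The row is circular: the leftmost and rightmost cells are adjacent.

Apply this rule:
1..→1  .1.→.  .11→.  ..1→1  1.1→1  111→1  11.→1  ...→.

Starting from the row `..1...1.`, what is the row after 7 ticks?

.1.1.1.1

.1.1.1.1
1.1.1.1.
.1.1.1.1  (repeats tick 1; period 2)
tick 7: .1.1.1.1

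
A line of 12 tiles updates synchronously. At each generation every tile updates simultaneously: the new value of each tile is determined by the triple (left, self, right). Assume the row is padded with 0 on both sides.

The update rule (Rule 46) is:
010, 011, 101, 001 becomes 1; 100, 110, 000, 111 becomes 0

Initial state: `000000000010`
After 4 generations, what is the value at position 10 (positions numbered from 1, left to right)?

0

000000000110
000000001100
000000011000
000000110000
position 10 holds 0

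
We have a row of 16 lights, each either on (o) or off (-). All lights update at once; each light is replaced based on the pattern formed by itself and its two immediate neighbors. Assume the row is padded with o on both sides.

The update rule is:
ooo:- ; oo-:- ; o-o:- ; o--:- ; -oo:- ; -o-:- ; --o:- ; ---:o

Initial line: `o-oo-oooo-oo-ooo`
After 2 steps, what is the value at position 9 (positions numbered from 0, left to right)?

o

----------------
-oooooooooooooo-
position 9 holds o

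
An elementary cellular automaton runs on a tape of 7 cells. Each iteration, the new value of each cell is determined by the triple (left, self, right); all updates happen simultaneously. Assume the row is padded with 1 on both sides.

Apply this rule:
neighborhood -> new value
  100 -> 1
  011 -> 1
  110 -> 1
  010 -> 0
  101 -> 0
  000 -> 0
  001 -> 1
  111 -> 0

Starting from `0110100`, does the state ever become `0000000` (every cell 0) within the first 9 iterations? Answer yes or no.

0110011
0111110
0100010
0010100
1100011
0110110
0110110  (fixed point — unchanged through iteration 9)
iteration 9 is 0110110, still not uniform 0

no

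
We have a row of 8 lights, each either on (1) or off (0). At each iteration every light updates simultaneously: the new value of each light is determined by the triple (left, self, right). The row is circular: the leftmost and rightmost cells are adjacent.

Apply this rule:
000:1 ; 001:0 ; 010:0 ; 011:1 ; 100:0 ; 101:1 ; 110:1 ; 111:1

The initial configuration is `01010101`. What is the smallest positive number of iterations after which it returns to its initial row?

2

10101010
01010101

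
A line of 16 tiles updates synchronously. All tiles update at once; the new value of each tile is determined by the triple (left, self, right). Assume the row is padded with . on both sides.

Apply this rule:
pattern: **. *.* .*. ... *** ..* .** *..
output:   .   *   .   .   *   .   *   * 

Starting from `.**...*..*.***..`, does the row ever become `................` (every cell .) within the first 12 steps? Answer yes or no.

.*.*...*..***.*.
..*.*...*.**.*.*
...*.*...**.*.*.
....*.*..*.*.*.*
.....*.*..*.*.*.
......*.*..*.*.*
.......*.*..*.*.
........*.*..*.*
.........*.*..*.
..........*.*..*
...........*.*..
............*.*.
step 12 is ............*.*., still not uniform .

no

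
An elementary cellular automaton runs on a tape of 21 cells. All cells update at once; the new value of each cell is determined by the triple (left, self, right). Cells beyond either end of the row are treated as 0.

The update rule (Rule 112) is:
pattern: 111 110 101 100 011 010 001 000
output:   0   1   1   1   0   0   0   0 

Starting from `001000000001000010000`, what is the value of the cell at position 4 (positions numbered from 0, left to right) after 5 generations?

generation 1: 000100000000100001000
generation 2: 000010000000010000100
generation 3: 000001000000001000010
generation 4: 000000100000000100001
generation 5: 000000010000000010000
position 4 holds 0

0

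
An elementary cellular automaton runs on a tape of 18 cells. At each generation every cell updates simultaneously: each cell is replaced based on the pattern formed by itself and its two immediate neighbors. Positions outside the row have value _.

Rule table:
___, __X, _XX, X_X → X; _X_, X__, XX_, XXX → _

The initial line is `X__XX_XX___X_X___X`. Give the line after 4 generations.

generation 1: __XX_XX__XX_X__XX_
generation 2: XXX_XX__XX_X__XX__
generation 3: X__XX__XX_X__XX__X
generation 4: __XX__XX_X__XX__X_

__XX__XX_X__XX__X_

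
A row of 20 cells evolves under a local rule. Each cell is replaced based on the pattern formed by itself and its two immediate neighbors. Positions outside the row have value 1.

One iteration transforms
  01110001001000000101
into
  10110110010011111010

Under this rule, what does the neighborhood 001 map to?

1

At position 6 the neighborhood is 001; the next row has 1 there.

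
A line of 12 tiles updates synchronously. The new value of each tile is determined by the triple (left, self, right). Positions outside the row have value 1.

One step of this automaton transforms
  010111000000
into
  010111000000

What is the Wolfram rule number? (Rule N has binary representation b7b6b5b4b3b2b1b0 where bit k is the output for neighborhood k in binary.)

position 4: 111 → 1  (bit 7 = 1)
position 5: 110 → 1  (bit 6 = 1)
position 0: 101 → 0  (bit 5 = 0)
position 6: 100 → 0  (bit 4 = 0)
position 3: 011 → 1  (bit 3 = 1)
position 1: 010 → 1  (bit 2 = 1)
position 11: 001 → 0  (bit 1 = 0)
position 7: 000 → 0  (bit 0 = 0)
bits b7..b0 = 11001100 = 204

204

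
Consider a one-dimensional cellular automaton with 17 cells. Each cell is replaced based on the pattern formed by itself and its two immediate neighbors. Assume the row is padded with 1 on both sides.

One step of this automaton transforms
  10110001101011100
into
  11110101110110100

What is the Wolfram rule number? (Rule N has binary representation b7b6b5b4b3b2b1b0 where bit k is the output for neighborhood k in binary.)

position 13: 111 → 0  (bit 7 = 0)
position 0: 110 → 1  (bit 6 = 1)
position 1: 101 → 1  (bit 5 = 1)
position 4: 100 → 0  (bit 4 = 0)
position 2: 011 → 1  (bit 3 = 1)
position 10: 010 → 0  (bit 2 = 0)
position 6: 001 → 0  (bit 1 = 0)
position 5: 000 → 1  (bit 0 = 1)
bits b7..b0 = 01101001 = 105

105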